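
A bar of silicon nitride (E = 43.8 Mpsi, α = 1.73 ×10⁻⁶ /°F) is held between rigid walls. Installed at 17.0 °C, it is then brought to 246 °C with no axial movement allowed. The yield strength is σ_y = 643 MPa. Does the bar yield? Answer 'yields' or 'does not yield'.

E = 43.8 Mpsi = 302.0 GPa.
α = 1.73×10⁻⁶/°F × 9/5 = 3.11×10⁻⁶/K.
ΔT = 229.0 K. Constrained thermal stress σ = E·α·ΔT = 302.0×10³ MPa × 3.11×10⁻⁶ × 229.0 = 215 MPa (compressive).
Compare to σ_y = 643 MPa: σ < σ_y, so it does not yield.

does not yield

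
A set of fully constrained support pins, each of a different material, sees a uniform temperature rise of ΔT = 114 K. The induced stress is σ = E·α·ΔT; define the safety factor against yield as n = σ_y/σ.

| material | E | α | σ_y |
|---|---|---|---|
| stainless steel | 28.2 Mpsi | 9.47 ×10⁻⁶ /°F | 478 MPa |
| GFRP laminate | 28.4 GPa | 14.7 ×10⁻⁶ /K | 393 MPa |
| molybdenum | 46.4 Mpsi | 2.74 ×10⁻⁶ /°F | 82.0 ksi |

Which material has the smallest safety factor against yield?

stainless steel

Per material, after unit conversion:
  stainless steel: E = 194.4, α = 17.0, σ_y = 478.0 → σ = 378 MPa, n = 1.27
  GFRP laminate: E = 28.40, α = 14.7, σ_y = 393.0 → σ = 47.6 MPa, n = 8.26
  molybdenum: E = 319.9, α = 4.93, σ_y = 565.4 → σ = 180 MPa, n = 3.14
The minimum is stainless steel at n = 1.27.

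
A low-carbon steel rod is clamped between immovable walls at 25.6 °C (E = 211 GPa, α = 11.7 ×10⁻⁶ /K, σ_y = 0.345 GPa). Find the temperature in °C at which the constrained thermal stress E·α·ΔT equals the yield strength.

165 °C

σ_y = 0.345 GPa = 345.0 MPa.
E·α·ΔT = 345.0 MPa ⇒ ΔT = 345.0 / (211.0×10³ × 11.7×10⁻⁶) = 139.7 K.
T = 25.6 + 139.7 = 165.3 °C.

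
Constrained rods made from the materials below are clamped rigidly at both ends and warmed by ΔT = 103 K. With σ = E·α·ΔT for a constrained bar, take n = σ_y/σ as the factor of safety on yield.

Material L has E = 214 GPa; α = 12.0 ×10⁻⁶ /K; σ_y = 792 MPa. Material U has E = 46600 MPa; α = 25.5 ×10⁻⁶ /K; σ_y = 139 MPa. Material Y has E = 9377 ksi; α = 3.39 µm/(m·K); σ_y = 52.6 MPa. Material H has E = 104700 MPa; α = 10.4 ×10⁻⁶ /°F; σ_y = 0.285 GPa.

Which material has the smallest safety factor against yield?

Converting E to GPa, α to ×10⁻⁶/K, σ_y to MPa, then σ and n for each:
  material L: E = 214.0, α = 12.0, σ_y = 792.0 → σ = 265 MPa, n = 2.99
  material U: E = 46.60, α = 25.5, σ_y = 139.0 → σ = 122 MPa, n = 1.14
  material Y: E = 64.65, α = 3.39, σ_y = 52.60 → σ = 22.6 MPa, n = 2.33
  material H: E = 104.7, α = 18.7, σ_y = 285.0 → σ = 202 MPa, n = 1.41
The minimum is material U at n = 1.14.

material U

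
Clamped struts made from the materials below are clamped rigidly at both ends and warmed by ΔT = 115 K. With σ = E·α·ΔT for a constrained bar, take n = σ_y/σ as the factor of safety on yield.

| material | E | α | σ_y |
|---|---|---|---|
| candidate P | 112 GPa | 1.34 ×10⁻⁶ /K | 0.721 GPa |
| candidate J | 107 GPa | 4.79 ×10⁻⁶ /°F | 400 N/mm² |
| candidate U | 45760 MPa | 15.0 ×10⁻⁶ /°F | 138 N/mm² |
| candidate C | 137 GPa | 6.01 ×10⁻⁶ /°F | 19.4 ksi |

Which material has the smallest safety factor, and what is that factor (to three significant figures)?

candidate C, n = 0.785

In consistent units (E in GPa, α in ×10⁻⁶/K, σ_y in MPa):
  candidate P: E = 112.0, α = 1.34, σ_y = 721.0 → σ = 17.3 MPa, n = 41.8
  candidate J: E = 107.0, α = 8.62, σ_y = 400.0 → σ = 106 MPa, n = 3.77
  candidate U: E = 45.76, α = 27.0, σ_y = 138.0 → σ = 142 MPa, n = 0.971
  candidate C: E = 137.0, α = 10.8, σ_y = 133.8 → σ = 170 MPa, n = 0.785
The minimum is candidate C at n = 0.785.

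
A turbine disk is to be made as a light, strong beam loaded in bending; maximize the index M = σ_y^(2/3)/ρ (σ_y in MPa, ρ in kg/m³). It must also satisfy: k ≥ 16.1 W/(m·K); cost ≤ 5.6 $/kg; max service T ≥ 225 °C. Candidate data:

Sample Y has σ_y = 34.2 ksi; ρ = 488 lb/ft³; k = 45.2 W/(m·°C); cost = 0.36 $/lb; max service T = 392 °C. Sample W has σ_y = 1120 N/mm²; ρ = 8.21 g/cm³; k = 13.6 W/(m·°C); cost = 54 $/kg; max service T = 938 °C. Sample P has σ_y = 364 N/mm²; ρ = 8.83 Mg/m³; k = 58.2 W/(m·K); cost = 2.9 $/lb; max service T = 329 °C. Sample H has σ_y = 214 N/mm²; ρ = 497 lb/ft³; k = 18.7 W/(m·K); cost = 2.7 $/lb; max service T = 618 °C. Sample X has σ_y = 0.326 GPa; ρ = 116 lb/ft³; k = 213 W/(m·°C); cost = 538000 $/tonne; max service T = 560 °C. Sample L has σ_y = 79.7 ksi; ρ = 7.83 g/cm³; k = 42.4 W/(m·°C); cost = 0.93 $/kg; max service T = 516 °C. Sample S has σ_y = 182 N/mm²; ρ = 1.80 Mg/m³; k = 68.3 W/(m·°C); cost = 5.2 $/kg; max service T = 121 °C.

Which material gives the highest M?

sample L

Screen on constraints: k ≥ 16.1 W/(m·K); cost ≤ 5.6 $/kg; max service T ≥ 225 °C. Survivors: sample Y, sample L.
Normalizing units and computing the index:
  sample Y: σ_y = 235.8 MPa, ρ = 7817 kg/m³
  sample L: σ_y = 549.5 MPa, ρ = 7830 kg/m³
  sample L: M = 8.57×10⁻³
  sample Y: M = 4.88×10⁻³
The maximum is for sample L.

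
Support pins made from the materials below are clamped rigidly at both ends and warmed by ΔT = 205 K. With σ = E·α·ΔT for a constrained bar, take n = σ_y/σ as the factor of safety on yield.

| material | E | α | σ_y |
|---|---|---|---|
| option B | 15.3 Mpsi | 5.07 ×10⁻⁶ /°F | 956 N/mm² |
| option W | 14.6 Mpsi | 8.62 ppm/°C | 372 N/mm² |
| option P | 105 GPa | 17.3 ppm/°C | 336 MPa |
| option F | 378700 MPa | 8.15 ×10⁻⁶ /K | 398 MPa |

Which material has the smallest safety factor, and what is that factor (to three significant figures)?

option F, n = 0.629

In consistent units (E in GPa, α in ×10⁻⁶/K, σ_y in MPa):
  option B: E = 105.5, α = 9.13, σ_y = 956.0 → σ = 197 MPa, n = 4.84
  option W: E = 100.7, α = 8.62, σ_y = 372.0 → σ = 178 MPa, n = 2.09
  option P: E = 105.0, α = 17.3, σ_y = 336.0 → σ = 372 MPa, n = 0.902
  option F: E = 378.7, α = 8.15, σ_y = 398.0 → σ = 633 MPa, n = 0.629
The minimum is option F at n = 0.629.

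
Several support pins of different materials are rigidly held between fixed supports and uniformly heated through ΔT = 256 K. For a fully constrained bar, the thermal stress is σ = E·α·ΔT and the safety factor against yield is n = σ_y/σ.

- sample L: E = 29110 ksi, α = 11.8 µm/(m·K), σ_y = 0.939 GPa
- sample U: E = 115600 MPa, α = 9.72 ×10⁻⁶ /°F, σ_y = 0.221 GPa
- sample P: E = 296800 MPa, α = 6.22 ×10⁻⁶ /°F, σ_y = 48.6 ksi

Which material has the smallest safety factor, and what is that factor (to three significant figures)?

In consistent units (E in GPa, α in ×10⁻⁶/K, σ_y in MPa):
  sample L: E = 200.7, α = 11.8, σ_y = 939.0 → σ = 606 MPa, n = 1.55
  sample U: E = 115.6, α = 17.5, σ_y = 221.0 → σ = 518 MPa, n = 0.427
  sample P: E = 296.8, α = 11.2, σ_y = 335.1 → σ = 851 MPa, n = 0.394
The minimum is sample P at n = 0.394.

sample P, n = 0.394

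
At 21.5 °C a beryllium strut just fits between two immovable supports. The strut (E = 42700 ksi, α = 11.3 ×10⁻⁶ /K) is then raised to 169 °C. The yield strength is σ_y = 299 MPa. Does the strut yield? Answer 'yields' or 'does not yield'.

E = 42700 ksi = 294.4 GPa.
ΔT = 147.5 K. Constrained thermal stress σ = E·α·ΔT = 294.4×10³ MPa × 11.3×10⁻⁶ × 147.5 = 491 MPa (compressive).
Compare to σ_y = 299 MPa: σ ≥ σ_y, so it yields.

yields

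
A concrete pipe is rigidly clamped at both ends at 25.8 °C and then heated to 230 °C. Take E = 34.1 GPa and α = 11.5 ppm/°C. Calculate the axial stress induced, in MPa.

80.1 MPa

ΔT = 204.2 K. Constrained thermal stress σ = E·α·ΔT = 34.10×10³ MPa × 11.5×10⁻⁶ × 204.2 = 80.1 MPa (compressive).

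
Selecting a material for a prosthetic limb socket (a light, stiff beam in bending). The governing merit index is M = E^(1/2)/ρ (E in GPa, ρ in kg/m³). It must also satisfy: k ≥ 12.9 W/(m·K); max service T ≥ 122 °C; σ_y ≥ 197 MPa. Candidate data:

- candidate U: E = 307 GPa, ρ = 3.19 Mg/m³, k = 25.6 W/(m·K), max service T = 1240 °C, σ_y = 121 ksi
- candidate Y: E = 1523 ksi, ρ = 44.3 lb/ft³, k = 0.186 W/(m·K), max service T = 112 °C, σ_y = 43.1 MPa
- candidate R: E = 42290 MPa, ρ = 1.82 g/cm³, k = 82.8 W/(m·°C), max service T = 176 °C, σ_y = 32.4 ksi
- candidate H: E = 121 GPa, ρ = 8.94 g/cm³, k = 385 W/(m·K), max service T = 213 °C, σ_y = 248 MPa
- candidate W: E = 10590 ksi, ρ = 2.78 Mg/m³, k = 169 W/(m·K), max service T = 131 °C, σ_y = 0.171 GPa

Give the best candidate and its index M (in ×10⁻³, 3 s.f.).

Screen on constraints: k ≥ 12.9 W/(m·K); max service T ≥ 122 °C; σ_y ≥ 197 MPa. Survivors: candidate U, candidate R, candidate H.
After converting to SI:
  candidate U: E = 307.0 GPa, ρ = 3190 kg/m³
  candidate R: E = 42.29 GPa, ρ = 1820 kg/m³
  candidate H: E = 121.0 GPa, ρ = 8940 kg/m³
  candidate U: M = 5.49×10⁻³
  candidate R: M = 3.57×10⁻³
  candidate H: M = 1.23×10⁻³
Candidate U has the largest M.

candidate U, M = 5.49×10⁻³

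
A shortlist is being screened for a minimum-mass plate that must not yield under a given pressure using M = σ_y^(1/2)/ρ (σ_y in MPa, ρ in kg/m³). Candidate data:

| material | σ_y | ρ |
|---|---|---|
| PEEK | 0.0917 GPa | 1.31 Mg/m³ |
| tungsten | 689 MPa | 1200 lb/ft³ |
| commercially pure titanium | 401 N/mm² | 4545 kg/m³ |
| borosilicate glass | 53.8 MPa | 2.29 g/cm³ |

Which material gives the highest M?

PEEK

Putting every candidate on a common basis:
  PEEK: σ_y = 91.70 MPa, ρ = 1310 kg/m³
  tungsten: σ_y = 689.0 MPa, ρ = 19220 kg/m³
  commercially pure titanium: σ_y = 401.0 MPa, ρ = 4545 kg/m³
  borosilicate glass: σ_y = 53.80 MPa, ρ = 2290 kg/m³
  PEEK: M = 7.31×10⁻³
  commercially pure titanium: M = 4.41×10⁻³
  borosilicate glass: M = 3.20×10⁻³
  tungsten: M = 1.37×10⁻³
The maximum is for PEEK.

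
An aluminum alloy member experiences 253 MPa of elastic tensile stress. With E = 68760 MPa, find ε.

3.68×10⁻³

E = 68760 MPa = 68.76 GPa = 68760 MPa.
ε = σ/E = 253 / 68760 = 3.68×10⁻³.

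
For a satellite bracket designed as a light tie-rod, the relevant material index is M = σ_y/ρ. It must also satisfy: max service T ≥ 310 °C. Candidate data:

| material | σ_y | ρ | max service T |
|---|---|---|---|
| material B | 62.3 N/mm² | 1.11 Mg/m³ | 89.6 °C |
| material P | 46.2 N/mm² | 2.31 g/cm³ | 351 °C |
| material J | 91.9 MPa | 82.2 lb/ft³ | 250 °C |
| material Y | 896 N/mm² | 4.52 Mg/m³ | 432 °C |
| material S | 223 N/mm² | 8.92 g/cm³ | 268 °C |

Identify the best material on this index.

material Y

Screen on constraints: max service T ≥ 310 °C. Survivors: material P, material Y.
Putting every candidate on a common basis:
  material P: σ_y = 46.20 MPa, ρ = 2310 kg/m³
  material Y: σ_y = 896.0 MPa, ρ = 4520 kg/m³
  material Y: M = 198 kN·m/kg
  material P: M = 20.0 kN·m/kg
Material Y has the largest M.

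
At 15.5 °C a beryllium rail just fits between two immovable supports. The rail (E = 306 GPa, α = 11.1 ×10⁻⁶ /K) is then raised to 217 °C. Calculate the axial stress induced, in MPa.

ΔT = 201.5 K. Constrained thermal stress σ = E·α·ΔT = 306.0×10³ MPa × 11.1×10⁻⁶ × 201.5 = 684 MPa (compressive).

684 MPa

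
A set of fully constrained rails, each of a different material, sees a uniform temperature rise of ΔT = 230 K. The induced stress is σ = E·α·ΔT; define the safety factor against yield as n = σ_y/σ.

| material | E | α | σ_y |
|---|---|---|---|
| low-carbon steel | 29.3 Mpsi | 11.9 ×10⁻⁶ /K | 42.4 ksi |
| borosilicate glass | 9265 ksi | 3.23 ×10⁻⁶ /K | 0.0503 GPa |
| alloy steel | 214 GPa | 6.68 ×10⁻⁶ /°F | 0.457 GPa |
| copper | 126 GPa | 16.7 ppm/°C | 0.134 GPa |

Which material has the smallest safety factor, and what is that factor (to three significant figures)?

copper, n = 0.277

With everything in SI (GPa, ×10⁻⁶/K, MPa):
  low-carbon steel: E = 202.0, α = 11.9, σ_y = 292.3 → σ = 553 MPa, n = 0.529
  borosilicate glass: E = 63.88, α = 3.23, σ_y = 50.30 → σ = 47.5 MPa, n = 1.06
  alloy steel: E = 214.0, α = 12.0, σ_y = 457.0 → σ = 592 MPa, n = 0.772
  copper: E = 126.0, α = 16.7, σ_y = 134.0 → σ = 484 MPa, n = 0.277
Copper has the lowest safety factor, n = 0.277.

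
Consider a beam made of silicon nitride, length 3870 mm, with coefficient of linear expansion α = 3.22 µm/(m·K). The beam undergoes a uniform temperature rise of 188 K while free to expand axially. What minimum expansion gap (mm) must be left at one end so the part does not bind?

2.34 mm

ΔL = α·L₀·ΔT = 3.22×10⁻⁶ × 3870 mm × 188.0 K = 2.34 mm.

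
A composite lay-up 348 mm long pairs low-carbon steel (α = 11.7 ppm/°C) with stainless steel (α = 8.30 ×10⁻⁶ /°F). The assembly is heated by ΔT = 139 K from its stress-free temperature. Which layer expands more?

stainless steel

stainless steel: α = 8.30×10⁻⁶/°F × 9/5 = 14.9×10⁻⁶/K.
α(low-carbon steel) = 11.7×10⁻⁶/K vs α(stainless steel) = 14.9×10⁻⁶/K.
Higher α expands more for the same ΔT: stainless steel.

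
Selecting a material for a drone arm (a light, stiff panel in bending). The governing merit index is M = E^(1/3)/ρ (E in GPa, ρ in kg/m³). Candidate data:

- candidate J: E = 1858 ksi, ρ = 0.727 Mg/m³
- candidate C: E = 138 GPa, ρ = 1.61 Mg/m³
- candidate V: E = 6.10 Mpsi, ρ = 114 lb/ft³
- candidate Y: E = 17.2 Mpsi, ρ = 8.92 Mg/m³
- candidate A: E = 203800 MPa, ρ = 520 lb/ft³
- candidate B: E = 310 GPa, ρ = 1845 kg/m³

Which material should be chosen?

Putting every candidate on a common basis:
  candidate J: E = 12.81 GPa, ρ = 727.0 kg/m³
  candidate C: E = 138.0 GPa, ρ = 1610 kg/m³
  candidate V: E = 42.06 GPa, ρ = 1826 kg/m³
  candidate Y: E = 118.6 GPa, ρ = 8920 kg/m³
  candidate A: E = 203.8 GPa, ρ = 8330 kg/m³
  candidate B: E = 310.0 GPa, ρ = 1845 kg/m³
  candidate B: M = 3.67×10⁻³
  candidate J: M = 3.22×10⁻³
  candidate C: M = 3.21×10⁻³
  candidate V: M = 1.90×10⁻³
  candidate A: M = 0.706×10⁻³
  candidate Y: M = 0.551×10⁻³
Highest index: candidate B.

candidate B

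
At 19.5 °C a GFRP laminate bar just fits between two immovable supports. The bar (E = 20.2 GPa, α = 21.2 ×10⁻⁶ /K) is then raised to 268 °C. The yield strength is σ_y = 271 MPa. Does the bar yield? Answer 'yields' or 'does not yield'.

ΔT = 248.5 K. Constrained thermal stress σ = E·α·ΔT = 20.20×10³ MPa × 21.2×10⁻⁶ × 248.5 = 106 MPa (compressive).
Compare to σ_y = 271 MPa: σ < σ_y, so it does not yield.

does not yield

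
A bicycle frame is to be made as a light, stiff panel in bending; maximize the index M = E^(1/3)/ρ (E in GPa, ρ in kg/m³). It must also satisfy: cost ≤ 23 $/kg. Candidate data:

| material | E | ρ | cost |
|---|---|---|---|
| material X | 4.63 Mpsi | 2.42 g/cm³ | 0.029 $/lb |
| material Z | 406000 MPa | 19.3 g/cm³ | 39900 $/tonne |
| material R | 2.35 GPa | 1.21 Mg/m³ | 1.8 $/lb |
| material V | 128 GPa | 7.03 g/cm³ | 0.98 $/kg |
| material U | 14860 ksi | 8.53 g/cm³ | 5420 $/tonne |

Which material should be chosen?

Screen on constraints: cost ≤ 23 $/kg. Survivors: material X, material R, material V, material U.
In SI units:
  material X: E = 31.92 GPa, ρ = 2420 kg/m³
  material R: E = 2.350 GPa, ρ = 1210 kg/m³
  material V: E = 128.0 GPa, ρ = 7030 kg/m³
  material U: E = 102.5 GPa, ρ = 8530 kg/m³
  material X: M = 1.31×10⁻³
  material R: M = 1.10×10⁻³
  material V: M = 0.717×10⁻³
  material U: M = 0.549×10⁻³
Material X has the largest M.

material X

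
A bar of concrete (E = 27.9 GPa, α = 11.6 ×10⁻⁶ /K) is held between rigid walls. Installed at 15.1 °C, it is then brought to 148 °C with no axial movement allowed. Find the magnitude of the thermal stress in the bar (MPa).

43.0 MPa

ΔT = 132.9 K. Constrained thermal stress σ = E·α·ΔT = 27.90×10³ MPa × 11.6×10⁻⁶ × 132.9 = 43.0 MPa (compressive).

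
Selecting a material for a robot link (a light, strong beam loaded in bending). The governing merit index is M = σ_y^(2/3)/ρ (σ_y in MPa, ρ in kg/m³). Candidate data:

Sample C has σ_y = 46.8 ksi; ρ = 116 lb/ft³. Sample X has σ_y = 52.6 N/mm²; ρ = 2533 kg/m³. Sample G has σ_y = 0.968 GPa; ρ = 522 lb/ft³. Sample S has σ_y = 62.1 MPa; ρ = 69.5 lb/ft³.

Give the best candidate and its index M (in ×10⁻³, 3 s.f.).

sample C, M = 25.3×10⁻³

Putting every candidate on a common basis:
  sample C: σ_y = 322.7 MPa, ρ = 1858 kg/m³
  sample X: σ_y = 52.60 MPa, ρ = 2533 kg/m³
  sample G: σ_y = 968.0 MPa, ρ = 8362 kg/m³
  sample S: σ_y = 62.10 MPa, ρ = 1113 kg/m³
  sample C: M = 25.3×10⁻³
  sample S: M = 14.1×10⁻³
  sample G: M = 11.7×10⁻³
  sample X: M = 5.54×10⁻³
Highest index: sample C.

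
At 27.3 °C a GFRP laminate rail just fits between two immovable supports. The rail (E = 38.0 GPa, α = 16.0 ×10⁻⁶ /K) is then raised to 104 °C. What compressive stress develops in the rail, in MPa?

ΔT = 76.70 K. Constrained thermal stress σ = E·α·ΔT = 38.00×10³ MPa × 16.0×10⁻⁶ × 76.70 = 46.6 MPa (compressive).

46.6 MPa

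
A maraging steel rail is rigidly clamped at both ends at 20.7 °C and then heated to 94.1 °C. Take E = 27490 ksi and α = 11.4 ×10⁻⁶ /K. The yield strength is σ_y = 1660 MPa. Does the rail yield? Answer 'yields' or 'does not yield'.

does not yield

E = 27490 ksi = 189.5 GPa.
ΔT = 73.40 K. Constrained thermal stress σ = E·α·ΔT = 189.5×10³ MPa × 11.4×10⁻⁶ × 73.40 = 159 MPa (compressive).
Compare to σ_y = 1660 MPa: σ < σ_y, so it does not yield.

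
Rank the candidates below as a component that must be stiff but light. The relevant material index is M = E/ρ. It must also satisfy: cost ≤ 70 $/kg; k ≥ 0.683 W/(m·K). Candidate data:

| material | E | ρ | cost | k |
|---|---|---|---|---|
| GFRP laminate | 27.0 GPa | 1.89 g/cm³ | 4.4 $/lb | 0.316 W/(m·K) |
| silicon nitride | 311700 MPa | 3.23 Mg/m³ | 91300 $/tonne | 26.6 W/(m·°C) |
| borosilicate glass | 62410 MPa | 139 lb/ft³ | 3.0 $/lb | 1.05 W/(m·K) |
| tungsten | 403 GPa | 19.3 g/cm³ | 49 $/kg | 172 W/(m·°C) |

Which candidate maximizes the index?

borosilicate glass

Screen on constraints: cost ≤ 70 $/kg; k ≥ 0.683 W/(m·K). Survivors: borosilicate glass, tungsten.
Normalizing units and computing the index:
  borosilicate glass: E = 62.41 GPa, ρ = 2227 kg/m³
  tungsten: E = 403.0 GPa, ρ = 19300 kg/m³
  borosilicate glass: M = 28.0 MN·m/kg
  tungsten: M = 20.9 MN·m/kg
The maximum is for borosilicate glass.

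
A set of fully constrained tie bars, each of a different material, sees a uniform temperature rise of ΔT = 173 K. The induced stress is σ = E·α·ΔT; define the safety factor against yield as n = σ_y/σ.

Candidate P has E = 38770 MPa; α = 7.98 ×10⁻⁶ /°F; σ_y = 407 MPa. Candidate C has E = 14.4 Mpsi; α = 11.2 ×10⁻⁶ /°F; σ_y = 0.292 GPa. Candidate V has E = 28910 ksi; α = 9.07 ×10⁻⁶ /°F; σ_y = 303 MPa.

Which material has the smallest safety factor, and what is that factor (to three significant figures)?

Converting E to GPa, α to ×10⁻⁶/K, σ_y to MPa, then σ and n for each:
  candidate P: E = 38.77, α = 14.4, σ_y = 407.0 → σ = 96.3 MPa, n = 4.22
  candidate C: E = 99.28, α = 20.2, σ_y = 292.0 → σ = 346 MPa, n = 0.843
  candidate V: E = 199.3, α = 16.3, σ_y = 303.0 → σ = 563 MPa, n = 0.538
Candidate V has the lowest safety factor, n = 0.538.

candidate V, n = 0.538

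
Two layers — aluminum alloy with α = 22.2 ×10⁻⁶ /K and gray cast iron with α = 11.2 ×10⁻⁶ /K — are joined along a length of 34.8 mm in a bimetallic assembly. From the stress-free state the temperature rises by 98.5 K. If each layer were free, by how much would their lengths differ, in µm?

Δα = |22.2 − 11.2|×10⁻⁶/K = 11.0×10⁻⁶/K.
ΔL_mismatch = Δα·L·ΔT = 11.0×10⁻⁶ × 34.8 mm × 98.5 K = 37.7 µm.

37.7 µm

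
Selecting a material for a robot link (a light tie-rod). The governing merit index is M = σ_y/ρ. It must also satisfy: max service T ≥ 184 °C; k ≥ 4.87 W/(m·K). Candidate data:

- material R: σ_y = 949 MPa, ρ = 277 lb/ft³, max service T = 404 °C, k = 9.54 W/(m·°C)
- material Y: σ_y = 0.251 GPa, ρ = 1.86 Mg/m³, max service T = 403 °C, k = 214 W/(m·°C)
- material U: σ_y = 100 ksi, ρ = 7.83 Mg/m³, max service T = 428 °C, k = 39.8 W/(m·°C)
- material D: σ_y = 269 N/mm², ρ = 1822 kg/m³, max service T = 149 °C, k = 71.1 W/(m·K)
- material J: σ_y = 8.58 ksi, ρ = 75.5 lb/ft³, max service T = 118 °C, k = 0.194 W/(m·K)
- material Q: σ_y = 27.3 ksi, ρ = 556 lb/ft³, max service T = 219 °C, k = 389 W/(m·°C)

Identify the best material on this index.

Screen on constraints: max service T ≥ 184 °C; k ≥ 4.87 W/(m·K). Survivors: material R, material Y, material U, material Q.
After converting to SI:
  material R: σ_y = 949.0 MPa, ρ = 4437 kg/m³
  material Y: σ_y = 251.0 MPa, ρ = 1860 kg/m³
  material U: σ_y = 689.5 MPa, ρ = 7830 kg/m³
  material Q: σ_y = 188.2 MPa, ρ = 8906 kg/m³
  material R: M = 214 kN·m/kg
  material Y: M = 135 kN·m/kg
  material U: M = 88.1 kN·m/kg
  material Q: M = 21.1 kN·m/kg
Highest index: material R.

material R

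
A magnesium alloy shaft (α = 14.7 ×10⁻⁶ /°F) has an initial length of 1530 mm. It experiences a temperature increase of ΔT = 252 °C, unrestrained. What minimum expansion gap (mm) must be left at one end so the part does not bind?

10.2 mm

Convert α: 14.7×10⁻⁶/°F × (9/5) = 26.5×10⁻⁶/K.
ΔL = α·L₀·ΔT = 26.5×10⁻⁶ × 1530 mm × 252.0 K = 10.2 mm.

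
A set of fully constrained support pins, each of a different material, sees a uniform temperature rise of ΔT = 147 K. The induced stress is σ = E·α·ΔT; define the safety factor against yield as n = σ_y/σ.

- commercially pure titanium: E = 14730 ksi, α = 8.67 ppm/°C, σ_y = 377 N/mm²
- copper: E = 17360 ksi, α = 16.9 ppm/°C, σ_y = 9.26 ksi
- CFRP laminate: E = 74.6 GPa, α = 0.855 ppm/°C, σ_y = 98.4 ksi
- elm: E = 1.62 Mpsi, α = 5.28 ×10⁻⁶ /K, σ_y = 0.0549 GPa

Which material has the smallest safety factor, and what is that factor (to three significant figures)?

With everything in SI (GPa, ×10⁻⁶/K, MPa):
  commercially pure titanium: E = 101.6, α = 8.67, σ_y = 377.0 → σ = 129 MPa, n = 2.91
  copper: E = 119.7, α = 16.9, σ_y = 63.85 → σ = 297 MPa, n = 0.215
  CFRP laminate: E = 74.60, α = 0.855, σ_y = 678.4 → σ = 9.38 MPa, n = 72.4
  elm: E = 11.17, α = 5.28, σ_y = 54.90 → σ = 8.67 MPa, n = 6.33
Copper has the lowest safety factor, n = 0.215.

copper, n = 0.215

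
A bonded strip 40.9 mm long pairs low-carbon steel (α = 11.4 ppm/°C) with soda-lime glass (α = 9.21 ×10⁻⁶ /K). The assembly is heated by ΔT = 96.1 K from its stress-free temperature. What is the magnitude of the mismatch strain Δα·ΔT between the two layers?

Δα = |11.4 − 9.21|×10⁻⁶/K = 2.19×10⁻⁶/K.
Mismatch strain = Δα·ΔT = 2.19×10⁻⁶ × 96.1 = 2.10×10⁻⁴.

2.10×10⁻⁴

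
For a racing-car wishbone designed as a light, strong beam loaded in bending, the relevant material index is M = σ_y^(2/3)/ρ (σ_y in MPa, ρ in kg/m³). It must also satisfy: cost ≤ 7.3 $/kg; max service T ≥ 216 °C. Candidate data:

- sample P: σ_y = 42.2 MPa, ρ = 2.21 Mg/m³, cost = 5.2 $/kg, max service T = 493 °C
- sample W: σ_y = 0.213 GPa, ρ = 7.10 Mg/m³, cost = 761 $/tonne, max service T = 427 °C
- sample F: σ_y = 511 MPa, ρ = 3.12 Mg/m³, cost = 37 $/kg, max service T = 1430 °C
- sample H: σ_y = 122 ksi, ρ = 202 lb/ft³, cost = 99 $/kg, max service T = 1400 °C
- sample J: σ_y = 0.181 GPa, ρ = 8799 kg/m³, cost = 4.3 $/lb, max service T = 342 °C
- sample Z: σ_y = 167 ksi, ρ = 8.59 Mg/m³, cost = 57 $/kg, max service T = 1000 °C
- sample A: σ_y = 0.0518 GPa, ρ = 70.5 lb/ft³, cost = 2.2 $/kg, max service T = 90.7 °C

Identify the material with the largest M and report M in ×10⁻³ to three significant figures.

sample P, M = 5.48×10⁻³

Screen on constraints: cost ≤ 7.3 $/kg; max service T ≥ 216 °C. Survivors: sample P, sample W.
After converting to SI:
  sample P: σ_y = 42.20 MPa, ρ = 2210 kg/m³
  sample W: σ_y = 213.0 MPa, ρ = 7100 kg/m³
  sample P: M = 5.48×10⁻³
  sample W: M = 5.02×10⁻³
The maximum is for sample P.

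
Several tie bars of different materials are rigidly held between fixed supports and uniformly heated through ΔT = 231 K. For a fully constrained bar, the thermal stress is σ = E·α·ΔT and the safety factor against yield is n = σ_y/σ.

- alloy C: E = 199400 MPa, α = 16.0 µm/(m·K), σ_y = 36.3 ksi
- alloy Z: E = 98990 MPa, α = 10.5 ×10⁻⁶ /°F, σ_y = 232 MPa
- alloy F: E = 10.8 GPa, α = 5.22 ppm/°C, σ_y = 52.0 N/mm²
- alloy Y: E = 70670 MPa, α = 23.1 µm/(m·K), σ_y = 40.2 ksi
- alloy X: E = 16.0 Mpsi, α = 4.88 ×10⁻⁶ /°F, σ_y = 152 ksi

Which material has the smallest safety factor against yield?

alloy C

In consistent units (E in GPa, α in ×10⁻⁶/K, σ_y in MPa):
  alloy C: E = 199.4, α = 16.0, σ_y = 250.3 → σ = 737 MPa, n = 0.340
  alloy Z: E = 98.99, α = 18.9, σ_y = 232.0 → σ = 432 MPa, n = 0.537
  alloy F: E = 10.80, α = 5.22, σ_y = 52.00 → σ = 13.0 MPa, n = 3.99
  alloy Y: E = 70.67, α = 23.1, σ_y = 277.2 → σ = 377 MPa, n = 0.735
  alloy X: E = 110.3, α = 8.78, σ_y = 1048 → σ = 224 MPa, n = 4.68
Alloy C has the lowest safety factor, n = 0.340.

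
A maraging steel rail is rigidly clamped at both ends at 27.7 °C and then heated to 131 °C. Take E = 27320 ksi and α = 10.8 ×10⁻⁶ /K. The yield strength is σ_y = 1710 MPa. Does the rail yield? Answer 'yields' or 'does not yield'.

E = 27320 ksi = 188.4 GPa.
ΔT = 103.3 K. Constrained thermal stress σ = E·α·ΔT = 188.4×10³ MPa × 10.8×10⁻⁶ × 103.3 = 210 MPa (compressive).
Compare to σ_y = 1710 MPa: σ < σ_y, so it does not yield.

does not yield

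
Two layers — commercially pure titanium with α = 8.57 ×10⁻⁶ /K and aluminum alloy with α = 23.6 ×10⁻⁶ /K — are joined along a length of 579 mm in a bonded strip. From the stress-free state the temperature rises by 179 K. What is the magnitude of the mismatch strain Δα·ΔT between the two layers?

2.69×10⁻³

Δα = |8.57 − 23.6|×10⁻⁶/K = 15.0×10⁻⁶/K.
Mismatch strain = Δα·ΔT = 15.0×10⁻⁶ × 179.0 = 2.69×10⁻³.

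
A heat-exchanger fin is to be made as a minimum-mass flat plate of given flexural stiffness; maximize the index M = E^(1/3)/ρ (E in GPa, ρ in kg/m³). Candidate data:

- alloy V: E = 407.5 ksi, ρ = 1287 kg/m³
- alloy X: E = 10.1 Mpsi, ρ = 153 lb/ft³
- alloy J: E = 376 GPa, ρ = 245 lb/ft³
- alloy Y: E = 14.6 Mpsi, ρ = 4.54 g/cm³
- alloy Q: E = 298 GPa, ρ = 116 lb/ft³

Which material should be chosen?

After converting to SI:
  alloy V: E = 2.810 GPa, ρ = 1287 kg/m³
  alloy X: E = 69.64 GPa, ρ = 2451 kg/m³
  alloy J: E = 376.0 GPa, ρ = 3925 kg/m³
  alloy Y: E = 100.7 GPa, ρ = 4540 kg/m³
  alloy Q: E = 298.0 GPa, ρ = 1858 kg/m³
  alloy Q: M = 3.59×10⁻³
  alloy J: M = 1.84×10⁻³
  alloy X: M = 1.68×10⁻³
  alloy V: M = 1.10×10⁻³
  alloy Y: M = 1.02×10⁻³
Highest index: alloy Q.

alloy Q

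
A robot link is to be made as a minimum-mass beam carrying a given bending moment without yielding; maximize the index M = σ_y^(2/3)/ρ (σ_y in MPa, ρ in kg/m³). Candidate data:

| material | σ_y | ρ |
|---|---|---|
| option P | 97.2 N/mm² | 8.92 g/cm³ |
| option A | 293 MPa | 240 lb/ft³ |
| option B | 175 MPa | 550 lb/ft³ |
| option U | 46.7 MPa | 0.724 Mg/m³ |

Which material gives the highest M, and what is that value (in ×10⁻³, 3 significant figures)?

In SI units:
  option P: σ_y = 97.20 MPa, ρ = 8920 kg/m³
  option A: σ_y = 293.0 MPa, ρ = 3844 kg/m³
  option B: σ_y = 175.0 MPa, ρ = 8810 kg/m³
  option U: σ_y = 46.70 MPa, ρ = 724.0 kg/m³
  option U: M = 17.9×10⁻³
  option A: M = 11.5×10⁻³
  option B: M = 3.55×10⁻³
  option P: M = 2.37×10⁻³
Option U ranks first.

option U, M = 17.9×10⁻³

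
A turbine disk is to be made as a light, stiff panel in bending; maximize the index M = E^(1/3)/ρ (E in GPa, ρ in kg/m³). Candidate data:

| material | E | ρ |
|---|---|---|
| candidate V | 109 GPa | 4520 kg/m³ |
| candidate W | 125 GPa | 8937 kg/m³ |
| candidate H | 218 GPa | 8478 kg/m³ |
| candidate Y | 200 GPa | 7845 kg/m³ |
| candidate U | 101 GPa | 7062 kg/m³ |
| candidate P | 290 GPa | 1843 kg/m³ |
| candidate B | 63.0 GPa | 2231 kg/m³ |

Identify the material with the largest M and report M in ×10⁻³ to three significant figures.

Per-candidate index values:
  candidate P: M = 3.59×10⁻³
  candidate B: M = 1.78×10⁻³
  candidate V: M = 1.06×10⁻³
  candidate Y: M = 0.745×10⁻³
  candidate H: M = 0.710×10⁻³
  candidate U: M = 0.659×10⁻³
  candidate W: M = 0.559×10⁻³
Candidate P has the largest M.

candidate P, M = 3.59×10⁻³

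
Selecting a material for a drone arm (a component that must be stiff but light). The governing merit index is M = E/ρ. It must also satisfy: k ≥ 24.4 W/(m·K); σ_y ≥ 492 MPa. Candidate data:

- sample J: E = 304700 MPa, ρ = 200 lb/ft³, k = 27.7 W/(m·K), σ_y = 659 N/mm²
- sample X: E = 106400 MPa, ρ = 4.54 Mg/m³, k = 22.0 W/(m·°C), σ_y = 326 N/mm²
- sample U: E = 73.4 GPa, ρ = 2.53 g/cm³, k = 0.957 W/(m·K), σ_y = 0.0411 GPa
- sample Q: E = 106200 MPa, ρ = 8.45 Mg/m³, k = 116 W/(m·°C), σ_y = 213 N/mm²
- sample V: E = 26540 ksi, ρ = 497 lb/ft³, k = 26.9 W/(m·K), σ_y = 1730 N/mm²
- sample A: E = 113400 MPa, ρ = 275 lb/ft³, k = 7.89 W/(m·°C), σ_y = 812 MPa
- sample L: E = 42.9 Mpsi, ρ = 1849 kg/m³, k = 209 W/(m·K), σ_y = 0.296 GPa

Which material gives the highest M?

Screen on constraints: k ≥ 24.4 W/(m·K); σ_y ≥ 492 MPa. Survivors: sample J, sample V.
In SI units:
  sample J: E = 304.7 GPa, ρ = 3204 kg/m³
  sample V: E = 183.0 GPa, ρ = 7961 kg/m³
  sample J: M = 95.1 MN·m/kg
  sample V: M = 23.0 MN·m/kg
Sample J has the largest M.

sample J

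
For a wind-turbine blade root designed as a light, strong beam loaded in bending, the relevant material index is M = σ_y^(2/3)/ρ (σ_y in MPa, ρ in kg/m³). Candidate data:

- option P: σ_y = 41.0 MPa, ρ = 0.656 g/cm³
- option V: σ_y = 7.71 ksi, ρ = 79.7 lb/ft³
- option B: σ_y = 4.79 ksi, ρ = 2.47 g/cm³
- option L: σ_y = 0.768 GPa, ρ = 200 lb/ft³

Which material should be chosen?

option L

Putting every candidate on a common basis:
  option P: σ_y = 41.00 MPa, ρ = 656.0 kg/m³
  option V: σ_y = 53.16 MPa, ρ = 1277 kg/m³
  option B: σ_y = 33.03 MPa, ρ = 2470 kg/m³
  option L: σ_y = 768.0 MPa, ρ = 3204 kg/m³
  option L: M = 26.2×10⁻³
  option P: M = 18.1×10⁻³
  option V: M = 11.1×10⁻³
  option B: M = 4.17×10⁻³
The maximum is for option L.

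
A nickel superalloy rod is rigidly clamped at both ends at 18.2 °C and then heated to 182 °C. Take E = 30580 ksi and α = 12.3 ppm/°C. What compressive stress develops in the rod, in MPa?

E = 30580 ksi = 210.8 GPa.
ΔT = 163.8 K. Constrained thermal stress σ = E·α·ΔT = 210.8×10³ MPa × 12.3×10⁻⁶ × 163.8 = 425 MPa (compressive).

425 MPa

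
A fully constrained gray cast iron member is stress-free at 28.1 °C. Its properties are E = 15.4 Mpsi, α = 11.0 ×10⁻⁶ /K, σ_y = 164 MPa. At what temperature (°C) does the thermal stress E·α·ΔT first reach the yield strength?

169 °C

E = 15.4 Mpsi = 106.2 GPa.
E·α·ΔT = 164.0 MPa ⇒ ΔT = 164.0 / (106.2×10³ × 11.0×10⁻⁶) = 140.4 K.
T = 28.1 + 140.4 = 168.5 °C.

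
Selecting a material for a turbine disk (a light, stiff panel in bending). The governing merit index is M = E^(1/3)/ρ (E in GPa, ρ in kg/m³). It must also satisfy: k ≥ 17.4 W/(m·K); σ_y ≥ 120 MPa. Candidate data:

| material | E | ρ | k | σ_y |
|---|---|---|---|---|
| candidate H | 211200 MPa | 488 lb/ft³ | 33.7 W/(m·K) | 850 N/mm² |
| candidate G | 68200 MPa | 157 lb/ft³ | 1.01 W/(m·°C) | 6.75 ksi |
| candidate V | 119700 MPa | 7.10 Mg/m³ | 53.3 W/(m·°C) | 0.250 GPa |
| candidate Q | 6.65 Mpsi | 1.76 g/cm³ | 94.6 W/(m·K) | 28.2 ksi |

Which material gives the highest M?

Screen on constraints: k ≥ 17.4 W/(m·K); σ_y ≥ 120 MPa. Survivors: candidate H, candidate V, candidate Q.
In SI units:
  candidate H: E = 211.2 GPa, ρ = 7817 kg/m³
  candidate V: E = 119.7 GPa, ρ = 7100 kg/m³
  candidate Q: E = 45.85 GPa, ρ = 1760 kg/m³
  candidate Q: M = 2.03×10⁻³
  candidate H: M = 0.762×10⁻³
  candidate V: M = 0.694×10⁻³
Highest index: candidate Q.

candidate Q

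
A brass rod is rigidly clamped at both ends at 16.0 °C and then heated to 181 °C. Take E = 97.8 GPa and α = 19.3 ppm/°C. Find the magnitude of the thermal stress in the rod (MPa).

ΔT = 165.0 K. Constrained thermal stress σ = E·α·ΔT = 97.80×10³ MPa × 19.3×10⁻⁶ × 165.0 = 311 MPa (compressive).

311 MPa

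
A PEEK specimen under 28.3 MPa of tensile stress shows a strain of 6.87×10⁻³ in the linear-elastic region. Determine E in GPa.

4.12 GPa

E = σ/ε = 28.3 MPa / 6.87×10⁻³ = 4119 MPa = 4.12 GPa.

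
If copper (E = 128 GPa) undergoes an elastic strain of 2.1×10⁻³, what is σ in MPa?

269 MPa

σ = E·ε = 128000 MPa × 2.1×10⁻³ = 269 MPa.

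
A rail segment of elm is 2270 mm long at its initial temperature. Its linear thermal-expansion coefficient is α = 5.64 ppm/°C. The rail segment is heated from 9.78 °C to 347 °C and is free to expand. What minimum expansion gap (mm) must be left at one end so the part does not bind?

ΔT = 347 − 9.78 = 337.2 K.
ΔL = α·L₀·ΔT = 5.64×10⁻⁶ × 2270 mm × 337.2 K = 4.32 mm.

4.32 mm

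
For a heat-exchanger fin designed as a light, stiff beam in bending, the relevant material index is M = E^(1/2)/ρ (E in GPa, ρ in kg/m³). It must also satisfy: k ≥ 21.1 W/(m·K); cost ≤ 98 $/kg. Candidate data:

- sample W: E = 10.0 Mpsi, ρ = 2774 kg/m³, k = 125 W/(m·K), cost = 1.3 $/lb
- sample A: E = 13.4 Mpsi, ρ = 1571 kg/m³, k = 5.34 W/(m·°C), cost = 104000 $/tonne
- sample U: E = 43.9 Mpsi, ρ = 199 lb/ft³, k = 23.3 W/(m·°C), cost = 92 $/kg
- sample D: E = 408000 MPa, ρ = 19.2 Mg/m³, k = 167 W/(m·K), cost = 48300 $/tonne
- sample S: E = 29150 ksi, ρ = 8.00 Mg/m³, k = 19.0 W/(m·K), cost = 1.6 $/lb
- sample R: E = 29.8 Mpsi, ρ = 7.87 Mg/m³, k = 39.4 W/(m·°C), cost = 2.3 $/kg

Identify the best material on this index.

sample U

Screen on constraints: k ≥ 21.1 W/(m·K); cost ≤ 98 $/kg. Survivors: sample W, sample U, sample D, sample R.
Convert each candidate to consistent units, then evaluate M:
  sample W: E = 68.95 GPa, ρ = 2774 kg/m³
  sample U: E = 302.7 GPa, ρ = 3188 kg/m³
  sample D: E = 408.0 GPa, ρ = 19200 kg/m³
  sample R: E = 205.5 GPa, ρ = 7870 kg/m³
  sample U: M = 5.46×10⁻³
  sample W: M = 2.99×10⁻³
  sample R: M = 1.82×10⁻³
  sample D: M = 1.05×10⁻³
Highest index: sample U.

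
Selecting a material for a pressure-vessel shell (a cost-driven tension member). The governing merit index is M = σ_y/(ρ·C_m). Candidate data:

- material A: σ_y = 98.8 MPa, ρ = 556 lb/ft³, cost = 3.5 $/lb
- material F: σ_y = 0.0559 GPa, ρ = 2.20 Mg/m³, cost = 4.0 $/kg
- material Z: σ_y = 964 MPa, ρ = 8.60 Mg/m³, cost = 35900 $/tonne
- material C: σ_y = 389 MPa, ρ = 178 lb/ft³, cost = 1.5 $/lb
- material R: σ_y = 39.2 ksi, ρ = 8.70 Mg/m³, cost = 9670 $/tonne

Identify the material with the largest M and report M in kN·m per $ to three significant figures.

Normalizing units and computing the index:
  material A: σ_y = 98.80 MPa, ρ = 8906 kg/m³, cost = 7.716 $/kg
  material F: σ_y = 55.90 MPa, ρ = 2200 kg/m³, cost = 4.000 $/kg
  material Z: σ_y = 964.0 MPa, ρ = 8600 kg/m³, cost = 35.90 $/kg
  material C: σ_y = 389.0 MPa, ρ = 2851 kg/m³, cost = 3.307 $/kg
  material R: σ_y = 270.3 MPa, ρ = 8700 kg/m³, cost = 9.670 $/kg
  material C: M = 41.3 kN·m per $
  material F: M = 6.35 kN·m per $
  material R: M = 3.21 kN·m per $
  material Z: M = 3.12 kN·m per $
  material A: M = 1.44 kN·m per $
The maximum is for material C.

material C, M = 41.3 kN·m per $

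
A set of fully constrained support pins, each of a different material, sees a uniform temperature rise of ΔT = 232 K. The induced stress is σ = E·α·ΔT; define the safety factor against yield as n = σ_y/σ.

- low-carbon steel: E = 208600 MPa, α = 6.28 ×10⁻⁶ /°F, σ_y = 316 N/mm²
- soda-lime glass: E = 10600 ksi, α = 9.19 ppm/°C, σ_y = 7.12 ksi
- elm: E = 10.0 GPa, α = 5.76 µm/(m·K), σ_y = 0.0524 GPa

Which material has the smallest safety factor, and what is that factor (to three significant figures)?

soda-lime glass, n = 0.315

Per material, after unit conversion:
  low-carbon steel: E = 208.6, α = 11.3, σ_y = 316.0 → σ = 547 MPa, n = 0.578
  soda-lime glass: E = 73.08, α = 9.19, σ_y = 49.09 → σ = 156 MPa, n = 0.315
  elm: E = 10.00, α = 5.76, σ_y = 52.40 → σ = 13.4 MPa, n = 3.92
Smallest n: soda-lime glass with n = 0.315.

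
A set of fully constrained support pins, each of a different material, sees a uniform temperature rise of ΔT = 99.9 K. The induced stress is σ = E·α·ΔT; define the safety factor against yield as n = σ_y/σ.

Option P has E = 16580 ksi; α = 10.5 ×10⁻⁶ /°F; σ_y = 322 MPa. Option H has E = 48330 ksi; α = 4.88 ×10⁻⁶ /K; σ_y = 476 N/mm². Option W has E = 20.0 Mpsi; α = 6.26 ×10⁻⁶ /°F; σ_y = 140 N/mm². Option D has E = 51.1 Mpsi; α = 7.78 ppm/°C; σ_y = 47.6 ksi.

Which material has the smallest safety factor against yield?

option W

Per material, after unit conversion:
  option P: E = 114.3, α = 18.9, σ_y = 322.0 → σ = 216 MPa, n = 1.49
  option H: E = 333.2, α = 4.88, σ_y = 476.0 → σ = 162 MPa, n = 2.93
  option W: E = 137.9, α = 11.3, σ_y = 140.0 → σ = 155 MPa, n = 0.902
  option D: E = 352.3, α = 7.78, σ_y = 328.2 → σ = 274 MPa, n = 1.20
Smallest n: option W with n = 0.902.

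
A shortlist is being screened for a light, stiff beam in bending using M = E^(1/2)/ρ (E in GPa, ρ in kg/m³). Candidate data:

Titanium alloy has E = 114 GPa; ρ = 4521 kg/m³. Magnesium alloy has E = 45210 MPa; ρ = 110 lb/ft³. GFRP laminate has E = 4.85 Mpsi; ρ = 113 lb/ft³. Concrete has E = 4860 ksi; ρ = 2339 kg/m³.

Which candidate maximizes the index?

magnesium alloy

Convert each candidate to consistent units, then evaluate M:
  titanium alloy: E = 114.0 GPa, ρ = 4521 kg/m³
  magnesium alloy: E = 45.21 GPa, ρ = 1762 kg/m³
  GFRP laminate: E = 33.44 GPa, ρ = 1810 kg/m³
  concrete: E = 33.51 GPa, ρ = 2339 kg/m³
  magnesium alloy: M = 3.82×10⁻³
  GFRP laminate: M = 3.19×10⁻³
  concrete: M = 2.47×10⁻³
  titanium alloy: M = 2.36×10⁻³
Highest index: magnesium alloy.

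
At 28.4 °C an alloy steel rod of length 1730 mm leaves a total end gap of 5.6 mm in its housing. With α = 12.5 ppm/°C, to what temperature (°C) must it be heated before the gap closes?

287 °C

α·L₀·ΔT = 5.6 mm ⇒ ΔT = 5.6 / (12.5×10⁻⁶ × 1730.0) = 259.0 K.
T = 28.4 + 259.0 = 287.4 °C.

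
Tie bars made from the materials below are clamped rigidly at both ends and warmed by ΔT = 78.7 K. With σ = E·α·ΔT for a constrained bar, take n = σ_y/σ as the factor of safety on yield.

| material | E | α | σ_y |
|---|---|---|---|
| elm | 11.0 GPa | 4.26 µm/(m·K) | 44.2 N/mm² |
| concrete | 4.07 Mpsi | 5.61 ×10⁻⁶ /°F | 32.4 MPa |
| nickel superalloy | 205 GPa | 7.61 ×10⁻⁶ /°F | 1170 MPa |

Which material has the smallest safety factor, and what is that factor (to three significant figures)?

concrete, n = 1.45

With everything in SI (GPa, ×10⁻⁶/K, MPa):
  elm: E = 11.00, α = 4.26, σ_y = 44.20 → σ = 3.69 MPa, n = 12.0
  concrete: E = 28.06, α = 10.1, σ_y = 32.40 → σ = 22.3 MPa, n = 1.45
  nickel superalloy: E = 205.0, α = 13.7, σ_y = 1170 → σ = 221 MPa, n = 5.29
Smallest n: concrete with n = 1.45.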